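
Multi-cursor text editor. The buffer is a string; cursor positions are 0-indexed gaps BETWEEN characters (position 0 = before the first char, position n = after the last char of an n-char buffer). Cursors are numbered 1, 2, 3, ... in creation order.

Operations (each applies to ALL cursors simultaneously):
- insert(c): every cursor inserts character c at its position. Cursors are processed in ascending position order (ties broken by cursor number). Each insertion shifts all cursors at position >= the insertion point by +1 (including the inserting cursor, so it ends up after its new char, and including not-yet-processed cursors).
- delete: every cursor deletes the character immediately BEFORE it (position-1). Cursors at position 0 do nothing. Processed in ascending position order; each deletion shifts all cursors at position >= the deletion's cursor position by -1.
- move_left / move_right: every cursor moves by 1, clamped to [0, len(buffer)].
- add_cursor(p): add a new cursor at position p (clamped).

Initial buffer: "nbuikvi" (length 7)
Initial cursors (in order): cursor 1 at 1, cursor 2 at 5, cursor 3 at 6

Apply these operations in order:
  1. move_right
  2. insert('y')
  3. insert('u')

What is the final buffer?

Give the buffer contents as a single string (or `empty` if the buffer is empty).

Answer: nbyuuikvyuiyu

Derivation:
After op 1 (move_right): buffer="nbuikvi" (len 7), cursors c1@2 c2@6 c3@7, authorship .......
After op 2 (insert('y')): buffer="nbyuikvyiy" (len 10), cursors c1@3 c2@8 c3@10, authorship ..1....2.3
After op 3 (insert('u')): buffer="nbyuuikvyuiyu" (len 13), cursors c1@4 c2@10 c3@13, authorship ..11....22.33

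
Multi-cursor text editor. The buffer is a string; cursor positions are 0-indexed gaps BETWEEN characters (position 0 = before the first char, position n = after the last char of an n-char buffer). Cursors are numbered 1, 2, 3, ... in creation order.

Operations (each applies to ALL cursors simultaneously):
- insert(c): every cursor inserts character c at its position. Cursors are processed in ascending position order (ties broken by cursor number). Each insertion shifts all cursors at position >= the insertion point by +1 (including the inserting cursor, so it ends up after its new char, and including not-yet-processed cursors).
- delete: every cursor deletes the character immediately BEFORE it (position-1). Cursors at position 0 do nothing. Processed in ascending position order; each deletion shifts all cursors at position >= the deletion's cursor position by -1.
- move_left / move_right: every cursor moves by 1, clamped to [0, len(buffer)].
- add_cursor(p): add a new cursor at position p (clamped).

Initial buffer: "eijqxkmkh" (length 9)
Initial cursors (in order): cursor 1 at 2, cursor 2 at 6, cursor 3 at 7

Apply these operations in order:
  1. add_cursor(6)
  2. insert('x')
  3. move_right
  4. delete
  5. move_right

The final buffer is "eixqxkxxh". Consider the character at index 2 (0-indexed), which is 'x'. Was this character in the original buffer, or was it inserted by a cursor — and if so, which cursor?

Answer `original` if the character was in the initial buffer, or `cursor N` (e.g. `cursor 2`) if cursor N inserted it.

Answer: cursor 1

Derivation:
After op 1 (add_cursor(6)): buffer="eijqxkmkh" (len 9), cursors c1@2 c2@6 c4@6 c3@7, authorship .........
After op 2 (insert('x')): buffer="eixjqxkxxmxkh" (len 13), cursors c1@3 c2@9 c4@9 c3@11, authorship ..1....24.3..
After op 3 (move_right): buffer="eixjqxkxxmxkh" (len 13), cursors c1@4 c2@10 c4@10 c3@12, authorship ..1....24.3..
After op 4 (delete): buffer="eixqxkxxh" (len 9), cursors c1@3 c2@7 c4@7 c3@8, authorship ..1...23.
After op 5 (move_right): buffer="eixqxkxxh" (len 9), cursors c1@4 c2@8 c4@8 c3@9, authorship ..1...23.
Authorship (.=original, N=cursor N): . . 1 . . . 2 3 .
Index 2: author = 1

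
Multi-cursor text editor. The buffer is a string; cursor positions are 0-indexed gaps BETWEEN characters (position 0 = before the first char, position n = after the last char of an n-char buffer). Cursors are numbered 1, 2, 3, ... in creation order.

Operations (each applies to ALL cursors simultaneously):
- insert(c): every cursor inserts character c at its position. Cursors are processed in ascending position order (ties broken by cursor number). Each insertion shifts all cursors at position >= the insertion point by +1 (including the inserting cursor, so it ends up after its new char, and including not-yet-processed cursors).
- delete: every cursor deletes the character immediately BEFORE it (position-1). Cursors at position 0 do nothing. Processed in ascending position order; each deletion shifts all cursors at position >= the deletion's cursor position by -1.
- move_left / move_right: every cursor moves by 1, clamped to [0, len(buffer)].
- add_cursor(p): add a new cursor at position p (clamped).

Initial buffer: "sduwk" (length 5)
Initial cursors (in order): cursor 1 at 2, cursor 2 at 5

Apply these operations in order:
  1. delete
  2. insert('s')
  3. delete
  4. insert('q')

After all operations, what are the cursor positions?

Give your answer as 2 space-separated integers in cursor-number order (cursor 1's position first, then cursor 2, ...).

Answer: 2 5

Derivation:
After op 1 (delete): buffer="suw" (len 3), cursors c1@1 c2@3, authorship ...
After op 2 (insert('s')): buffer="ssuws" (len 5), cursors c1@2 c2@5, authorship .1..2
After op 3 (delete): buffer="suw" (len 3), cursors c1@1 c2@3, authorship ...
After op 4 (insert('q')): buffer="squwq" (len 5), cursors c1@2 c2@5, authorship .1..2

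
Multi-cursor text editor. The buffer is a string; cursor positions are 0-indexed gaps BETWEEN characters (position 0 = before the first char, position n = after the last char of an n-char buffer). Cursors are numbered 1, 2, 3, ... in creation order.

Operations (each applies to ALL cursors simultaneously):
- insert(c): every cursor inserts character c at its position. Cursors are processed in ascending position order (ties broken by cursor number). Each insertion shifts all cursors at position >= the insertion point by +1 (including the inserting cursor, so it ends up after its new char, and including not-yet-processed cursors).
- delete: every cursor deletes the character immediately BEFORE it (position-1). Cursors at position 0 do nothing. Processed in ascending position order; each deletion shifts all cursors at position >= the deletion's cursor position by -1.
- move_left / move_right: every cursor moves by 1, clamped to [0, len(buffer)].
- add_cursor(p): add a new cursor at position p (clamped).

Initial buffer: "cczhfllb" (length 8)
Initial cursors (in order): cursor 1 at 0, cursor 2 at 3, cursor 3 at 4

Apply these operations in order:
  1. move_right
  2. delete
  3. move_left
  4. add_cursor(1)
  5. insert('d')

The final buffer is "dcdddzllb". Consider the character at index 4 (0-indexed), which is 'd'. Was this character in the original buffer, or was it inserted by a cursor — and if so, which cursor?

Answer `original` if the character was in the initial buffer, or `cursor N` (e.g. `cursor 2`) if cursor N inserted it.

Answer: cursor 4

Derivation:
After op 1 (move_right): buffer="cczhfllb" (len 8), cursors c1@1 c2@4 c3@5, authorship ........
After op 2 (delete): buffer="czllb" (len 5), cursors c1@0 c2@2 c3@2, authorship .....
After op 3 (move_left): buffer="czllb" (len 5), cursors c1@0 c2@1 c3@1, authorship .....
After op 4 (add_cursor(1)): buffer="czllb" (len 5), cursors c1@0 c2@1 c3@1 c4@1, authorship .....
After op 5 (insert('d')): buffer="dcdddzllb" (len 9), cursors c1@1 c2@5 c3@5 c4@5, authorship 1.234....
Authorship (.=original, N=cursor N): 1 . 2 3 4 . . . .
Index 4: author = 4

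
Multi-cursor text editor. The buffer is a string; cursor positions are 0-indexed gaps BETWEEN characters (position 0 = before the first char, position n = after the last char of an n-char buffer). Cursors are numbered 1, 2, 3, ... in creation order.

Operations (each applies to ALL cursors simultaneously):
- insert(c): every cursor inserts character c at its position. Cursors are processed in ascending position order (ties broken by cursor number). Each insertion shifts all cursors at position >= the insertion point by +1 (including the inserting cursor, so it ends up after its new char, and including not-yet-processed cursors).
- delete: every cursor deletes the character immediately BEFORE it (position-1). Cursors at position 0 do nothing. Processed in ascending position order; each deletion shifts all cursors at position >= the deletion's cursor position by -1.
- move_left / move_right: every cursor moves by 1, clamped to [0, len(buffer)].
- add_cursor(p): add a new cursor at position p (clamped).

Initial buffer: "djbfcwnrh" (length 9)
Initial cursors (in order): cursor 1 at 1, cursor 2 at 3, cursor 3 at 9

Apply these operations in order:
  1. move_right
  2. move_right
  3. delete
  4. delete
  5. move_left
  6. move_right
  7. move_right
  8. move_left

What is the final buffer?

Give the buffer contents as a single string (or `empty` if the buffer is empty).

Answer: dwn

Derivation:
After op 1 (move_right): buffer="djbfcwnrh" (len 9), cursors c1@2 c2@4 c3@9, authorship .........
After op 2 (move_right): buffer="djbfcwnrh" (len 9), cursors c1@3 c2@5 c3@9, authorship .........
After op 3 (delete): buffer="djfwnr" (len 6), cursors c1@2 c2@3 c3@6, authorship ......
After op 4 (delete): buffer="dwn" (len 3), cursors c1@1 c2@1 c3@3, authorship ...
After op 5 (move_left): buffer="dwn" (len 3), cursors c1@0 c2@0 c3@2, authorship ...
After op 6 (move_right): buffer="dwn" (len 3), cursors c1@1 c2@1 c3@3, authorship ...
After op 7 (move_right): buffer="dwn" (len 3), cursors c1@2 c2@2 c3@3, authorship ...
After op 8 (move_left): buffer="dwn" (len 3), cursors c1@1 c2@1 c3@2, authorship ...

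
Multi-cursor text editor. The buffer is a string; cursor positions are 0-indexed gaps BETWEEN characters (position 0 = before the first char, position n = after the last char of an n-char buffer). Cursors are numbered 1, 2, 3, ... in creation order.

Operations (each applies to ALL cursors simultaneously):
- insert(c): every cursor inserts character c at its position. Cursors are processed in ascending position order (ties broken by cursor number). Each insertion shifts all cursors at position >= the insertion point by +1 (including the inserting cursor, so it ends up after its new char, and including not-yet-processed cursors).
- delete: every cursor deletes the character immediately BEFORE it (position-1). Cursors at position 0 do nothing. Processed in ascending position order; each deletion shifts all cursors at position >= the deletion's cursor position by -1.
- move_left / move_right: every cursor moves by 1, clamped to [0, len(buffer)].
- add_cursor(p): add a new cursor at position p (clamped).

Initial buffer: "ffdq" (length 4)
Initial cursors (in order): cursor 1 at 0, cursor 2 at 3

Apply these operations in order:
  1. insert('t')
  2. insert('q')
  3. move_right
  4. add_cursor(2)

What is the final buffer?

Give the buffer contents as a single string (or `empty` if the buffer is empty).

After op 1 (insert('t')): buffer="tffdtq" (len 6), cursors c1@1 c2@5, authorship 1...2.
After op 2 (insert('q')): buffer="tqffdtqq" (len 8), cursors c1@2 c2@7, authorship 11...22.
After op 3 (move_right): buffer="tqffdtqq" (len 8), cursors c1@3 c2@8, authorship 11...22.
After op 4 (add_cursor(2)): buffer="tqffdtqq" (len 8), cursors c3@2 c1@3 c2@8, authorship 11...22.

Answer: tqffdtqq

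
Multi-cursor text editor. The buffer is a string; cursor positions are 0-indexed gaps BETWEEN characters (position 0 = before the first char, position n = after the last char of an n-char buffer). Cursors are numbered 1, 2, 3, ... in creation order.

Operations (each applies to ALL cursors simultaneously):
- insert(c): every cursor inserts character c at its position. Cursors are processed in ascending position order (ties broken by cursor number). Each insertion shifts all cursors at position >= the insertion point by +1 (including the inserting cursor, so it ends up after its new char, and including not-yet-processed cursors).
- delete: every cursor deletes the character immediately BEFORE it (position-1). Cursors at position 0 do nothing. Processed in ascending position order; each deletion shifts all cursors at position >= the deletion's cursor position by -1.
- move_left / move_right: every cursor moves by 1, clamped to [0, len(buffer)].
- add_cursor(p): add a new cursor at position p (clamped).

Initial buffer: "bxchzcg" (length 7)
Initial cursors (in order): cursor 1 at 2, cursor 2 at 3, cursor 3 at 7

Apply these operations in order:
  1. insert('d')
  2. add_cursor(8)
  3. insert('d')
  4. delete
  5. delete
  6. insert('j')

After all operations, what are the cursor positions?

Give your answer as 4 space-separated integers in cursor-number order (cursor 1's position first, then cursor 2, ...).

Answer: 3 5 10 8

Derivation:
After op 1 (insert('d')): buffer="bxdcdhzcgd" (len 10), cursors c1@3 c2@5 c3@10, authorship ..1.2....3
After op 2 (add_cursor(8)): buffer="bxdcdhzcgd" (len 10), cursors c1@3 c2@5 c4@8 c3@10, authorship ..1.2....3
After op 3 (insert('d')): buffer="bxddcddhzcdgdd" (len 14), cursors c1@4 c2@7 c4@11 c3@14, authorship ..11.22...4.33
After op 4 (delete): buffer="bxdcdhzcgd" (len 10), cursors c1@3 c2@5 c4@8 c3@10, authorship ..1.2....3
After op 5 (delete): buffer="bxchzg" (len 6), cursors c1@2 c2@3 c4@5 c3@6, authorship ......
After op 6 (insert('j')): buffer="bxjcjhzjgj" (len 10), cursors c1@3 c2@5 c4@8 c3@10, authorship ..1.2..4.3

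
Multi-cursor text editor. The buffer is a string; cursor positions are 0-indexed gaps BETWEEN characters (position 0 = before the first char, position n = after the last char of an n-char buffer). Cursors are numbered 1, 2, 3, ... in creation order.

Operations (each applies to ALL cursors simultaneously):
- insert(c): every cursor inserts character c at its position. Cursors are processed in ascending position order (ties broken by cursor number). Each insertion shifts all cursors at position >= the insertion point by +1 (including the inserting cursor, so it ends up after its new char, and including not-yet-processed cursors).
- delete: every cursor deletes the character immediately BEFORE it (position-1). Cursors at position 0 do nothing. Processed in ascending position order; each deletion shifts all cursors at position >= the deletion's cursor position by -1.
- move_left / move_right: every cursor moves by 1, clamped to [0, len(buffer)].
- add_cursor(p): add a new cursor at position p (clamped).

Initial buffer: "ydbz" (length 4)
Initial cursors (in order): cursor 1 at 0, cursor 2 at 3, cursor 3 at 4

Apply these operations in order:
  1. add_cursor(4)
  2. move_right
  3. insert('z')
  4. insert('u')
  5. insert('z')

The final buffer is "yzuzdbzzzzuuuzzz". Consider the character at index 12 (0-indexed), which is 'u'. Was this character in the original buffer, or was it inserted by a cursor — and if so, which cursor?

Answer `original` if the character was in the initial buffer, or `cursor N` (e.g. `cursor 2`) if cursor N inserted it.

After op 1 (add_cursor(4)): buffer="ydbz" (len 4), cursors c1@0 c2@3 c3@4 c4@4, authorship ....
After op 2 (move_right): buffer="ydbz" (len 4), cursors c1@1 c2@4 c3@4 c4@4, authorship ....
After op 3 (insert('z')): buffer="yzdbzzzz" (len 8), cursors c1@2 c2@8 c3@8 c4@8, authorship .1...234
After op 4 (insert('u')): buffer="yzudbzzzzuuu" (len 12), cursors c1@3 c2@12 c3@12 c4@12, authorship .11...234234
After op 5 (insert('z')): buffer="yzuzdbzzzzuuuzzz" (len 16), cursors c1@4 c2@16 c3@16 c4@16, authorship .111...234234234
Authorship (.=original, N=cursor N): . 1 1 1 . . . 2 3 4 2 3 4 2 3 4
Index 12: author = 4

Answer: cursor 4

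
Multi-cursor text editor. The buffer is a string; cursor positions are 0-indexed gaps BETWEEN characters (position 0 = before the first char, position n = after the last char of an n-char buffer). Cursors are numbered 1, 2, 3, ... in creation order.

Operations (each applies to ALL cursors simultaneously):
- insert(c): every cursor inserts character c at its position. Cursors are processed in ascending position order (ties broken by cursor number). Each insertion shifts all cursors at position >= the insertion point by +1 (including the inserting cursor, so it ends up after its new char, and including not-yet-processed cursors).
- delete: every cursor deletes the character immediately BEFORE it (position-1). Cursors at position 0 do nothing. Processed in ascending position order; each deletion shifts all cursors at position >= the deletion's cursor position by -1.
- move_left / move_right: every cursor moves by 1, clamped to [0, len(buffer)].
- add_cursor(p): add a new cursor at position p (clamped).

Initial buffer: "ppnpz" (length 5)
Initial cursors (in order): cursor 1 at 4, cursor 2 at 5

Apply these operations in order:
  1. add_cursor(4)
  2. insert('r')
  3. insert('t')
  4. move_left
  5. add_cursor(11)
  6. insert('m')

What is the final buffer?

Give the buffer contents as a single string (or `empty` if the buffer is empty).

After op 1 (add_cursor(4)): buffer="ppnpz" (len 5), cursors c1@4 c3@4 c2@5, authorship .....
After op 2 (insert('r')): buffer="ppnprrzr" (len 8), cursors c1@6 c3@6 c2@8, authorship ....13.2
After op 3 (insert('t')): buffer="ppnprrttzrt" (len 11), cursors c1@8 c3@8 c2@11, authorship ....1313.22
After op 4 (move_left): buffer="ppnprrttzrt" (len 11), cursors c1@7 c3@7 c2@10, authorship ....1313.22
After op 5 (add_cursor(11)): buffer="ppnprrttzrt" (len 11), cursors c1@7 c3@7 c2@10 c4@11, authorship ....1313.22
After op 6 (insert('m')): buffer="ppnprrtmmtzrmtm" (len 15), cursors c1@9 c3@9 c2@13 c4@15, authorship ....131133.2224

Answer: ppnprrtmmtzrmtm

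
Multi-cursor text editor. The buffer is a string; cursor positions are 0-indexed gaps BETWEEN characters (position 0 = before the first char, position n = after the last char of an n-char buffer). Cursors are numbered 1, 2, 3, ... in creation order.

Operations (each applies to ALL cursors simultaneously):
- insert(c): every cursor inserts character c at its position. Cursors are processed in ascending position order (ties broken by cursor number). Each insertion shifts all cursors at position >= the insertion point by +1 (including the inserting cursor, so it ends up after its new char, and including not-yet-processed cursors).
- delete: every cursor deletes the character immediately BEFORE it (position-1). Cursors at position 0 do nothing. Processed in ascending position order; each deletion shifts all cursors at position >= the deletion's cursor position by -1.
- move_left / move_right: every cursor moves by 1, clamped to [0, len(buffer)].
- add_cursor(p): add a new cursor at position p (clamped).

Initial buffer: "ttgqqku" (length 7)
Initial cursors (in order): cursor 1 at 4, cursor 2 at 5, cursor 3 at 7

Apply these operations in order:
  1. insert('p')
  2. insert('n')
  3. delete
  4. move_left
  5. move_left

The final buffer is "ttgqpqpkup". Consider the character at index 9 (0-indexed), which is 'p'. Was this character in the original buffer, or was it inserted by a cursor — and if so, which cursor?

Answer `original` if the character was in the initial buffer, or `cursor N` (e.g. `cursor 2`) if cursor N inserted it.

Answer: cursor 3

Derivation:
After op 1 (insert('p')): buffer="ttgqpqpkup" (len 10), cursors c1@5 c2@7 c3@10, authorship ....1.2..3
After op 2 (insert('n')): buffer="ttgqpnqpnkupn" (len 13), cursors c1@6 c2@9 c3@13, authorship ....11.22..33
After op 3 (delete): buffer="ttgqpqpkup" (len 10), cursors c1@5 c2@7 c3@10, authorship ....1.2..3
After op 4 (move_left): buffer="ttgqpqpkup" (len 10), cursors c1@4 c2@6 c3@9, authorship ....1.2..3
After op 5 (move_left): buffer="ttgqpqpkup" (len 10), cursors c1@3 c2@5 c3@8, authorship ....1.2..3
Authorship (.=original, N=cursor N): . . . . 1 . 2 . . 3
Index 9: author = 3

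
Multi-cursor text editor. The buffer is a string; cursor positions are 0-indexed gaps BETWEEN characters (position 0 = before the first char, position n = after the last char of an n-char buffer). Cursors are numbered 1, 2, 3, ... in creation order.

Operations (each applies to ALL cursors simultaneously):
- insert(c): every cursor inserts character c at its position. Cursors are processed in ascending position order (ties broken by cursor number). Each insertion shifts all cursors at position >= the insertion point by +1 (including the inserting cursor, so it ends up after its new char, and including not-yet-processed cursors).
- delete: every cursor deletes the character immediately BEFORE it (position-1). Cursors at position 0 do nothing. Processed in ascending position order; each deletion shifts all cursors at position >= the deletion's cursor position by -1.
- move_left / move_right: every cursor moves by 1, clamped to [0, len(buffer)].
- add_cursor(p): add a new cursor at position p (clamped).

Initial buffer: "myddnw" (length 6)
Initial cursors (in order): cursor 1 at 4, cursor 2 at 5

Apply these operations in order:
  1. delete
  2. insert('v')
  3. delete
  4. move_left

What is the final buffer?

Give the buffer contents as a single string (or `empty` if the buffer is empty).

Answer: mydw

Derivation:
After op 1 (delete): buffer="mydw" (len 4), cursors c1@3 c2@3, authorship ....
After op 2 (insert('v')): buffer="mydvvw" (len 6), cursors c1@5 c2@5, authorship ...12.
After op 3 (delete): buffer="mydw" (len 4), cursors c1@3 c2@3, authorship ....
After op 4 (move_left): buffer="mydw" (len 4), cursors c1@2 c2@2, authorship ....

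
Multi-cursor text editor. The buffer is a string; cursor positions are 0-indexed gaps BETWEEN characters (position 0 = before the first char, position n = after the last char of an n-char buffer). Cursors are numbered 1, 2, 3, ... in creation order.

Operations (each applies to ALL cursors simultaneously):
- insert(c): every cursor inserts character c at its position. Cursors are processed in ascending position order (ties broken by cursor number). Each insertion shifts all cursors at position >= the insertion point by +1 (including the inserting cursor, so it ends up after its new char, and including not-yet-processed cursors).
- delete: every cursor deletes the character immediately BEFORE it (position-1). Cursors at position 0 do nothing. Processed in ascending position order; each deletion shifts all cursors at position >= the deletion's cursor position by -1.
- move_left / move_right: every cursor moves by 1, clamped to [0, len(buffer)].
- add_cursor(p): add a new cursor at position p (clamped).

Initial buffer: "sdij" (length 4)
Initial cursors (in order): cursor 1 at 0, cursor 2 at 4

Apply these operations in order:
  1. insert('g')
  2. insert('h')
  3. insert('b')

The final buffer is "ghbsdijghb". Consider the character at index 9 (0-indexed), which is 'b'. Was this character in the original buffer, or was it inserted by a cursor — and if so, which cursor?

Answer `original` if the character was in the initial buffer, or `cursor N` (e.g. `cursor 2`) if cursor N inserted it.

After op 1 (insert('g')): buffer="gsdijg" (len 6), cursors c1@1 c2@6, authorship 1....2
After op 2 (insert('h')): buffer="ghsdijgh" (len 8), cursors c1@2 c2@8, authorship 11....22
After op 3 (insert('b')): buffer="ghbsdijghb" (len 10), cursors c1@3 c2@10, authorship 111....222
Authorship (.=original, N=cursor N): 1 1 1 . . . . 2 2 2
Index 9: author = 2

Answer: cursor 2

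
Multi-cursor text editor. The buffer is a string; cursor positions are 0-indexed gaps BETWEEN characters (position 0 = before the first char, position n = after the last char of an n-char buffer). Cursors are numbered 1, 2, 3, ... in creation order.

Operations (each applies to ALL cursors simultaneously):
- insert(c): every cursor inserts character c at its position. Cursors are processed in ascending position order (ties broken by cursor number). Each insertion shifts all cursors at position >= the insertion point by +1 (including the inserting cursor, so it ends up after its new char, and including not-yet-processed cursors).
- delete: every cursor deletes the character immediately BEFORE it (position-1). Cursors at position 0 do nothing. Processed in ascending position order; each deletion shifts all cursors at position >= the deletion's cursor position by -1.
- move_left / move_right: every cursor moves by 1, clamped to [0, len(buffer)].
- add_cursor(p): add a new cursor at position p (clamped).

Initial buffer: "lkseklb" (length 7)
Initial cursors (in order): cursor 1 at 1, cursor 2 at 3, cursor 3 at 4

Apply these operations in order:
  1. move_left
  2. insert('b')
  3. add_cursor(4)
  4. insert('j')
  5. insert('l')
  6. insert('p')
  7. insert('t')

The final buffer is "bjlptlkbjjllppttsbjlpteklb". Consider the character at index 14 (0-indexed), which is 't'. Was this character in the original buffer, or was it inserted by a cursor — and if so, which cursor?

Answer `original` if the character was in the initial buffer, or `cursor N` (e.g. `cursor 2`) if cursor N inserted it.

Answer: cursor 2

Derivation:
After op 1 (move_left): buffer="lkseklb" (len 7), cursors c1@0 c2@2 c3@3, authorship .......
After op 2 (insert('b')): buffer="blkbsbeklb" (len 10), cursors c1@1 c2@4 c3@6, authorship 1..2.3....
After op 3 (add_cursor(4)): buffer="blkbsbeklb" (len 10), cursors c1@1 c2@4 c4@4 c3@6, authorship 1..2.3....
After op 4 (insert('j')): buffer="bjlkbjjsbjeklb" (len 14), cursors c1@2 c2@7 c4@7 c3@10, authorship 11..224.33....
After op 5 (insert('l')): buffer="bjllkbjjllsbjleklb" (len 18), cursors c1@3 c2@10 c4@10 c3@14, authorship 111..22424.333....
After op 6 (insert('p')): buffer="bjlplkbjjllppsbjlpeklb" (len 22), cursors c1@4 c2@13 c4@13 c3@18, authorship 1111..2242424.3333....
After op 7 (insert('t')): buffer="bjlptlkbjjllppttsbjlpteklb" (len 26), cursors c1@5 c2@16 c4@16 c3@22, authorship 11111..224242424.33333....
Authorship (.=original, N=cursor N): 1 1 1 1 1 . . 2 2 4 2 4 2 4 2 4 . 3 3 3 3 3 . . . .
Index 14: author = 2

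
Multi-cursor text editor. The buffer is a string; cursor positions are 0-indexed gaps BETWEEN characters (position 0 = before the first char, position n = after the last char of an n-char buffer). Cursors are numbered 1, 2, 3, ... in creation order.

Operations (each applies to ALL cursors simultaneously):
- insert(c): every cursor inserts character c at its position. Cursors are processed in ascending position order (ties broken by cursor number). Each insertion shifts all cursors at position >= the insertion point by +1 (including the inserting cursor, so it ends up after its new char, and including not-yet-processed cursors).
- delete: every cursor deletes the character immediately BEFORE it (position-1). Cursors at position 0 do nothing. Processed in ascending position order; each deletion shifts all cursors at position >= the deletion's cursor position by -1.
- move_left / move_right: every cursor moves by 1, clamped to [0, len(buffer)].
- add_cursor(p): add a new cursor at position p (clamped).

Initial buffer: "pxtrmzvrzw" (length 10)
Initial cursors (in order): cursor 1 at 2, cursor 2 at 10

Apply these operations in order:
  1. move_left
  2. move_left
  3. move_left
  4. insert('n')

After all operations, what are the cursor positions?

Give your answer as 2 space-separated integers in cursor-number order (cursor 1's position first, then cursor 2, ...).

Answer: 1 9

Derivation:
After op 1 (move_left): buffer="pxtrmzvrzw" (len 10), cursors c1@1 c2@9, authorship ..........
After op 2 (move_left): buffer="pxtrmzvrzw" (len 10), cursors c1@0 c2@8, authorship ..........
After op 3 (move_left): buffer="pxtrmzvrzw" (len 10), cursors c1@0 c2@7, authorship ..........
After op 4 (insert('n')): buffer="npxtrmzvnrzw" (len 12), cursors c1@1 c2@9, authorship 1.......2...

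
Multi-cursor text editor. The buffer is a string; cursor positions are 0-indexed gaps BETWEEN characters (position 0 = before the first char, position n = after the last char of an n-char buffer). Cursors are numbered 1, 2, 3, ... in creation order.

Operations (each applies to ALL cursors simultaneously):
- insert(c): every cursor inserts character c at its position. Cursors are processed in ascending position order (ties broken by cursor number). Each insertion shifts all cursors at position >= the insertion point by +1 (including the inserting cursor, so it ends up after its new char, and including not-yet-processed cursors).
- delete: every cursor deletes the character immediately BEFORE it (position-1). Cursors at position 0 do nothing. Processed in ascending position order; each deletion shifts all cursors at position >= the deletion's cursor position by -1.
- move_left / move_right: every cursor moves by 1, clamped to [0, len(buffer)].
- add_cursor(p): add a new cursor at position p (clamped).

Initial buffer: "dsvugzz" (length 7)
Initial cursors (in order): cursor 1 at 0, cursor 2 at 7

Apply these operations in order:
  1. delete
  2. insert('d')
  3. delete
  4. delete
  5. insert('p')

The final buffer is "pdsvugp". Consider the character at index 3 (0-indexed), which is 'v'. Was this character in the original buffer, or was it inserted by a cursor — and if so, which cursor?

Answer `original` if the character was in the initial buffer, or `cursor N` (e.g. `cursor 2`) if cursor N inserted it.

Answer: original

Derivation:
After op 1 (delete): buffer="dsvugz" (len 6), cursors c1@0 c2@6, authorship ......
After op 2 (insert('d')): buffer="ddsvugzd" (len 8), cursors c1@1 c2@8, authorship 1......2
After op 3 (delete): buffer="dsvugz" (len 6), cursors c1@0 c2@6, authorship ......
After op 4 (delete): buffer="dsvug" (len 5), cursors c1@0 c2@5, authorship .....
After op 5 (insert('p')): buffer="pdsvugp" (len 7), cursors c1@1 c2@7, authorship 1.....2
Authorship (.=original, N=cursor N): 1 . . . . . 2
Index 3: author = original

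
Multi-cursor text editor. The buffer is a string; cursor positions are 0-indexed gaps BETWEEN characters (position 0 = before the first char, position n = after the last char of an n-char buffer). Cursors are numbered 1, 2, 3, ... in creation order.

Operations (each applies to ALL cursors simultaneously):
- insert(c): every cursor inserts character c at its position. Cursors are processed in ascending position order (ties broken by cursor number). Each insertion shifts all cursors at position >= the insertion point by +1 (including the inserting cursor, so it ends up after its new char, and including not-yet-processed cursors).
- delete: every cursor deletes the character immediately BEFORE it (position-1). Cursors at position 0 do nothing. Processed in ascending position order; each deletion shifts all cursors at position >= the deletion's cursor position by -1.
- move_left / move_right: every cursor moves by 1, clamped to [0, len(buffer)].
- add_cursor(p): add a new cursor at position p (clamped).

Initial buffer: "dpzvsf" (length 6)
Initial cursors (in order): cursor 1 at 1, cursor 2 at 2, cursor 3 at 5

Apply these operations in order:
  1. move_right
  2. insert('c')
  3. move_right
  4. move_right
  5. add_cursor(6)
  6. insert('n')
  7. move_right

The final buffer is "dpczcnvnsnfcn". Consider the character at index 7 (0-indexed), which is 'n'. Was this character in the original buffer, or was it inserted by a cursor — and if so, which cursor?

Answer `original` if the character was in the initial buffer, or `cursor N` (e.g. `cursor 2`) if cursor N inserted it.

After op 1 (move_right): buffer="dpzvsf" (len 6), cursors c1@2 c2@3 c3@6, authorship ......
After op 2 (insert('c')): buffer="dpczcvsfc" (len 9), cursors c1@3 c2@5 c3@9, authorship ..1.2...3
After op 3 (move_right): buffer="dpczcvsfc" (len 9), cursors c1@4 c2@6 c3@9, authorship ..1.2...3
After op 4 (move_right): buffer="dpczcvsfc" (len 9), cursors c1@5 c2@7 c3@9, authorship ..1.2...3
After op 5 (add_cursor(6)): buffer="dpczcvsfc" (len 9), cursors c1@5 c4@6 c2@7 c3@9, authorship ..1.2...3
After op 6 (insert('n')): buffer="dpczcnvnsnfcn" (len 13), cursors c1@6 c4@8 c2@10 c3@13, authorship ..1.21.4.2.33
After op 7 (move_right): buffer="dpczcnvnsnfcn" (len 13), cursors c1@7 c4@9 c2@11 c3@13, authorship ..1.21.4.2.33
Authorship (.=original, N=cursor N): . . 1 . 2 1 . 4 . 2 . 3 3
Index 7: author = 4

Answer: cursor 4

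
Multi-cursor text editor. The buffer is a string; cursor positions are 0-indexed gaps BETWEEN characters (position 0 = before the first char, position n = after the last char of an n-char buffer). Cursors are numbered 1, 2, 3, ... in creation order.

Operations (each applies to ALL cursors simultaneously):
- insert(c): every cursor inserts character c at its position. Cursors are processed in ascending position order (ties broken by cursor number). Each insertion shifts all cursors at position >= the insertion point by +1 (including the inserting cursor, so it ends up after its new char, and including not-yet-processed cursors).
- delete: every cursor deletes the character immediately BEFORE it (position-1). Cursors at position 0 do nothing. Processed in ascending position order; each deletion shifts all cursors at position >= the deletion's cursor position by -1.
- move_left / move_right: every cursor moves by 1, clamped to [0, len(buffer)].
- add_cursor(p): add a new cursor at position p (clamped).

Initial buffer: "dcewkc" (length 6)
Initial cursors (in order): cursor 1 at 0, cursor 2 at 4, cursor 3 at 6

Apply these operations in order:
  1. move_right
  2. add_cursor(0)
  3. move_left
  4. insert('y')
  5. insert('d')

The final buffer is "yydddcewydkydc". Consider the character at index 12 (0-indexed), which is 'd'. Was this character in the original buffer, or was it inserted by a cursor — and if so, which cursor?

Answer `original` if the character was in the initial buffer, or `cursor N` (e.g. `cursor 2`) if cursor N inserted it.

Answer: cursor 3

Derivation:
After op 1 (move_right): buffer="dcewkc" (len 6), cursors c1@1 c2@5 c3@6, authorship ......
After op 2 (add_cursor(0)): buffer="dcewkc" (len 6), cursors c4@0 c1@1 c2@5 c3@6, authorship ......
After op 3 (move_left): buffer="dcewkc" (len 6), cursors c1@0 c4@0 c2@4 c3@5, authorship ......
After op 4 (insert('y')): buffer="yydcewykyc" (len 10), cursors c1@2 c4@2 c2@7 c3@9, authorship 14....2.3.
After op 5 (insert('d')): buffer="yydddcewydkydc" (len 14), cursors c1@4 c4@4 c2@10 c3@13, authorship 1414....22.33.
Authorship (.=original, N=cursor N): 1 4 1 4 . . . . 2 2 . 3 3 .
Index 12: author = 3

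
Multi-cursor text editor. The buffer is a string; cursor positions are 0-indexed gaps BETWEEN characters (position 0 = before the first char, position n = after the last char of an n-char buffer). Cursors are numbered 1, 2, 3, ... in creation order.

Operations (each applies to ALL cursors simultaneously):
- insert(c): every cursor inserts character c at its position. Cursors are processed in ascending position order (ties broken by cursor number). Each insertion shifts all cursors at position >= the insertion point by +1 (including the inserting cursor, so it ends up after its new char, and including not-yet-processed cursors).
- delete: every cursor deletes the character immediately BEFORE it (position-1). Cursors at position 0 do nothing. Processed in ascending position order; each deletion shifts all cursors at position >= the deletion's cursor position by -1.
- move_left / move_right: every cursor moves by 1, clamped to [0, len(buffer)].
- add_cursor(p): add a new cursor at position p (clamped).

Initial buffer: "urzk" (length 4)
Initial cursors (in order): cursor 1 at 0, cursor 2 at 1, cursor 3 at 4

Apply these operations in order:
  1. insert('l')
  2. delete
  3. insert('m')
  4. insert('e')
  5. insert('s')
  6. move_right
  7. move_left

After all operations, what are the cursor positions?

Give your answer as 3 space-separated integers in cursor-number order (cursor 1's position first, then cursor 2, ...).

Answer: 3 7 12

Derivation:
After op 1 (insert('l')): buffer="lulrzkl" (len 7), cursors c1@1 c2@3 c3@7, authorship 1.2...3
After op 2 (delete): buffer="urzk" (len 4), cursors c1@0 c2@1 c3@4, authorship ....
After op 3 (insert('m')): buffer="mumrzkm" (len 7), cursors c1@1 c2@3 c3@7, authorship 1.2...3
After op 4 (insert('e')): buffer="meumerzkme" (len 10), cursors c1@2 c2@5 c3@10, authorship 11.22...33
After op 5 (insert('s')): buffer="mesumesrzkmes" (len 13), cursors c1@3 c2@7 c3@13, authorship 111.222...333
After op 6 (move_right): buffer="mesumesrzkmes" (len 13), cursors c1@4 c2@8 c3@13, authorship 111.222...333
After op 7 (move_left): buffer="mesumesrzkmes" (len 13), cursors c1@3 c2@7 c3@12, authorship 111.222...333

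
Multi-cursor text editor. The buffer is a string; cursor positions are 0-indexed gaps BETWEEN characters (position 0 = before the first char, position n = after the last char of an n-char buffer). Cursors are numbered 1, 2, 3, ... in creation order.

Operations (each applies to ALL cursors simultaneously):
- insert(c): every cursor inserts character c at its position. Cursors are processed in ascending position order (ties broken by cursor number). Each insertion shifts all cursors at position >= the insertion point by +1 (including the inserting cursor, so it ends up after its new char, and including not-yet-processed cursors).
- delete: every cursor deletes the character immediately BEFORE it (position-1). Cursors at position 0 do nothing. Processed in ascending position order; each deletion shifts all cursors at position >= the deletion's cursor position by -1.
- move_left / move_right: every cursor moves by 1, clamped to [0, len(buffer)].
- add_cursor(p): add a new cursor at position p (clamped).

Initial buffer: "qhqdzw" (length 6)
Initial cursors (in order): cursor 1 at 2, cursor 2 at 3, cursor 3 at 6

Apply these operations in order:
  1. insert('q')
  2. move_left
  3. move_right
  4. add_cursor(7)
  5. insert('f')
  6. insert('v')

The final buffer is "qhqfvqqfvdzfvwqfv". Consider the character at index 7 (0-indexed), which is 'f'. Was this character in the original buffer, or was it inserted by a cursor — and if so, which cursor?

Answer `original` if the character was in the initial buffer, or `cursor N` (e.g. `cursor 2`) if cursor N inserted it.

Answer: cursor 2

Derivation:
After op 1 (insert('q')): buffer="qhqqqdzwq" (len 9), cursors c1@3 c2@5 c3@9, authorship ..1.2...3
After op 2 (move_left): buffer="qhqqqdzwq" (len 9), cursors c1@2 c2@4 c3@8, authorship ..1.2...3
After op 3 (move_right): buffer="qhqqqdzwq" (len 9), cursors c1@3 c2@5 c3@9, authorship ..1.2...3
After op 4 (add_cursor(7)): buffer="qhqqqdzwq" (len 9), cursors c1@3 c2@5 c4@7 c3@9, authorship ..1.2...3
After op 5 (insert('f')): buffer="qhqfqqfdzfwqf" (len 13), cursors c1@4 c2@7 c4@10 c3@13, authorship ..11.22..4.33
After op 6 (insert('v')): buffer="qhqfvqqfvdzfvwqfv" (len 17), cursors c1@5 c2@9 c4@13 c3@17, authorship ..111.222..44.333
Authorship (.=original, N=cursor N): . . 1 1 1 . 2 2 2 . . 4 4 . 3 3 3
Index 7: author = 2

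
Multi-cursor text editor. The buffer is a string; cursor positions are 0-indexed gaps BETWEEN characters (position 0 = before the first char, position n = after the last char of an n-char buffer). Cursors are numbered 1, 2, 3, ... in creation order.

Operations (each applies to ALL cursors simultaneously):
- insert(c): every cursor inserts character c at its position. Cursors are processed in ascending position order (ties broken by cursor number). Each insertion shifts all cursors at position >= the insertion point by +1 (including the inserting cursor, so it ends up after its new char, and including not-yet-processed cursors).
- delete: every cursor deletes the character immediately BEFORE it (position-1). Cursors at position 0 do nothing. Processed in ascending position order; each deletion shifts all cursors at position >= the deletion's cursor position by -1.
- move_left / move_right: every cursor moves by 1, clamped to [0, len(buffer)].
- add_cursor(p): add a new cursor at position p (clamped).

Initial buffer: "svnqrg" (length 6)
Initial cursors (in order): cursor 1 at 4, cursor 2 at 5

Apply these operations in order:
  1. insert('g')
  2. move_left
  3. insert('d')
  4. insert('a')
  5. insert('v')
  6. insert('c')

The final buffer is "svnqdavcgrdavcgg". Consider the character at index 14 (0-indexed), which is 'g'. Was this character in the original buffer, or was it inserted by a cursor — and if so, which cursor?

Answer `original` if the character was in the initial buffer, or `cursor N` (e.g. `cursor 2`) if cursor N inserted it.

Answer: cursor 2

Derivation:
After op 1 (insert('g')): buffer="svnqgrgg" (len 8), cursors c1@5 c2@7, authorship ....1.2.
After op 2 (move_left): buffer="svnqgrgg" (len 8), cursors c1@4 c2@6, authorship ....1.2.
After op 3 (insert('d')): buffer="svnqdgrdgg" (len 10), cursors c1@5 c2@8, authorship ....11.22.
After op 4 (insert('a')): buffer="svnqdagrdagg" (len 12), cursors c1@6 c2@10, authorship ....111.222.
After op 5 (insert('v')): buffer="svnqdavgrdavgg" (len 14), cursors c1@7 c2@12, authorship ....1111.2222.
After op 6 (insert('c')): buffer="svnqdavcgrdavcgg" (len 16), cursors c1@8 c2@14, authorship ....11111.22222.
Authorship (.=original, N=cursor N): . . . . 1 1 1 1 1 . 2 2 2 2 2 .
Index 14: author = 2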